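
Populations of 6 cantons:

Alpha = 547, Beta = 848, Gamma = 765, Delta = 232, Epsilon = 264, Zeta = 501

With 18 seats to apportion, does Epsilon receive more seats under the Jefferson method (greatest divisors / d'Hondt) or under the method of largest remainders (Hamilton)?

Jefferson: Alpha 3, Beta 5, Gamma 5, Delta 1, Epsilon 1, Zeta 3.
Hamilton: Alpha 3, Beta 5, Gamma 4, Delta 1, Epsilon 2, Zeta 3.
Epsilon gets 1 under Jefferson and 2 under Hamilton.

Hamilton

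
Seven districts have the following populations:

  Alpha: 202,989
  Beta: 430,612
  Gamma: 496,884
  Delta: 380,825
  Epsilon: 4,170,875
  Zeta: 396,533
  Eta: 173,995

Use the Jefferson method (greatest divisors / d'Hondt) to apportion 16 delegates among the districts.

Standard divisor 6252713/16 ≈ 390794.562; standard quotas: Alpha 0.519, Beta 1.102, Gamma 1.271, Delta 0.974, Epsilon 10.673, Zeta 1.015, Eta 0.445.
Rounding down gives 0, 1, 1, 0, 10, 1, 0 = 13 seats, so the divisor must be adjusted.
With modified divisor 334200: modified quotas Alpha 0.607, Beta 1.288, Gamma 1.487, Delta 1.140, Epsilon 12.480, Zeta 1.187, Eta 0.521.
Rounding down: Alpha 0, Beta 1, Gamma 1, Delta 1, Epsilon 12, Zeta 1, Eta 0 (total 16).

Alpha 0; Beta 1; Gamma 1; Delta 1; Epsilon 12; Zeta 1; Eta 0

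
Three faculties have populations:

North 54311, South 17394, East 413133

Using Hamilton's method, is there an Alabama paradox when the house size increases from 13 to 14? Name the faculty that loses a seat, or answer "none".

At 13 seats: North 1, South 1, East 11.
At 14 seats: North 2, South 0, East 12.
South drops from 1 to 0.

South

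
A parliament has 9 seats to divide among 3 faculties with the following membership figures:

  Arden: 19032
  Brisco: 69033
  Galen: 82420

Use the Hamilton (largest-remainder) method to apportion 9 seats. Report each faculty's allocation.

Total 170485; standard divisor 170485/9 ≈ 18942.778.
Standard quotas: Arden 1.0047, Brisco 3.6443, Galen 4.3510.
Lower quotas: Arden 1, Brisco 3, Galen 4 (sum 8, leaving 1 seat).
Remainders in descending order: Brisco 0.6443, Galen 0.3510, Arden 0.0047.
The surplus seat goes to Brisco.

Arden: 1, Brisco: 4, Galen: 4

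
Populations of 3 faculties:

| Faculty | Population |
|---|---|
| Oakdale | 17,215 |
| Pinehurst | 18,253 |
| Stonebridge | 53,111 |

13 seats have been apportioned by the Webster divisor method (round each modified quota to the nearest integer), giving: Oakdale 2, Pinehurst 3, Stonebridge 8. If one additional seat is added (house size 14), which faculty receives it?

Priority for the next seat is population ÷ (current seats + 0.5).
Priorities: Oakdale 6886.000, Pinehurst 5215.143, Stonebridge 6248.353.
Highest priority: Oakdale.

Oakdale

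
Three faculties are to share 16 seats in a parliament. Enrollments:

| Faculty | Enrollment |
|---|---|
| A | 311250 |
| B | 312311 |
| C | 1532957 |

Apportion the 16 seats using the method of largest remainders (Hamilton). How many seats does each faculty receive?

A 2, B 2, C 12

Total 2156518; standard divisor 2156518/16 ≈ 134782.375.
Standard quotas: A 2.3093, B 2.3172, C 11.3736.
Lower quotas: A 2, B 2, C 11 (sum 15, leaving 1 seat).
Remainders in descending order: C 0.3736, B 0.3172, A 0.3093.
Largest remainder: C receives the extra seat.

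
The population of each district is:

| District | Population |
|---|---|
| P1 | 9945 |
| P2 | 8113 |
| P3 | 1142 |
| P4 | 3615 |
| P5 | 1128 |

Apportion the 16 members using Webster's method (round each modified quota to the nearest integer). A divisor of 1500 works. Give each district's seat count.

P1 7; P2 5; P3 1; P4 2; P5 1

With modified divisor 1500: modified quotas P1 6.630, P2 5.409, P3 0.761, P4 2.410, P5 0.752.
Rounding to the nearest integer: P1 7, P2 5, P3 1, P4 2, P5 1 (total 16).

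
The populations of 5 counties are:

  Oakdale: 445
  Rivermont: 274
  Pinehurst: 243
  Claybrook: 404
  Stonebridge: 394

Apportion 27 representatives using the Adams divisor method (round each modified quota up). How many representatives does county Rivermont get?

Standard divisor 1760/27 ≈ 65.185; standard quotas: Oakdale 6.827, Rivermont 4.203, Pinehurst 3.728, Claybrook 6.198, Stonebridge 6.044.
Rounding up gives 7, 5, 4, 7, 7 = 30 seats, so the divisor must be adjusted.
With modified divisor 70: modified quotas Oakdale 6.357, Rivermont 3.914, Pinehurst 3.471, Claybrook 5.771, Stonebridge 5.629.
Rounding up: Oakdale 7, Rivermont 4, Pinehurst 4, Claybrook 6, Stonebridge 6 (total 27).
Rivermont receives 4.

4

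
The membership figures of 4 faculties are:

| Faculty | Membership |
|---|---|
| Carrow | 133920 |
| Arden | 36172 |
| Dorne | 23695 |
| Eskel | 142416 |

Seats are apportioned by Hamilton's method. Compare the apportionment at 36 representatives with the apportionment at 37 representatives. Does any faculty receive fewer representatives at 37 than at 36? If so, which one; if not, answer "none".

At 36 seats: Carrow 14, Arden 4, Dorne 3, Eskel 15.
At 37 seats: Carrow 15, Arden 4, Dorne 2, Eskel 16.
Dorne drops from 3 to 2.

Dorne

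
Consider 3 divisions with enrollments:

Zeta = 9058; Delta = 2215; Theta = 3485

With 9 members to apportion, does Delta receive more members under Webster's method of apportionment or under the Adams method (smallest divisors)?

Adams

Webster: Zeta 6, Delta 1, Theta 2.
Adams: Zeta 5, Delta 2, Theta 2.
Delta gets 1 under Webster and 2 under Adams.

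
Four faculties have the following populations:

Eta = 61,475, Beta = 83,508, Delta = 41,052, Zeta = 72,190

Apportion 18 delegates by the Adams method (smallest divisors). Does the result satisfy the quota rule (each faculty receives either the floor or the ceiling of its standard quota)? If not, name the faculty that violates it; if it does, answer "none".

none

Standard quotas: Eta 4.285, Beta 5.821, Delta 2.862, Zeta 5.032.
Adams allocation: Eta 4, Beta 6, Delta 3, Zeta 5.
Every allocation lies between the lower and upper quota.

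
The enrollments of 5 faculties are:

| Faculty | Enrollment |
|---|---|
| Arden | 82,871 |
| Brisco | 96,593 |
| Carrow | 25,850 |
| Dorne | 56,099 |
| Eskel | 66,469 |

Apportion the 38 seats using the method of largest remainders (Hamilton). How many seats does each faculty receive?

Arden 10, Brisco 11, Carrow 3, Dorne 6, Eskel 8

Total 327882; standard divisor 327882/38 ≈ 8628.474.
Standard quotas: Arden 9.6044, Brisco 11.1947, Carrow 2.9959, Dorne 6.5016, Eskel 7.7034.
Lower quotas: Arden 9, Brisco 11, Carrow 2, Dorne 6, Eskel 7 (sum 35, leaving 3 seats).
Remainders in descending order: Carrow 0.9959, Eskel 0.7034, Arden 0.6044, Dorne 0.5016, Brisco 0.1947.
The surplus seats go to Carrow, Eskel, Arden.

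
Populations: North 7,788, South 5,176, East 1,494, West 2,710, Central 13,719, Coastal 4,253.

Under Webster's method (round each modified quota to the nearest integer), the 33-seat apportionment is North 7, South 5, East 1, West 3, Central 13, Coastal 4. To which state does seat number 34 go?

Priority for the next seat is population ÷ (current seats + 0.5).
Priorities: North 1038.400, South 941.091, East 996.000, West 774.286, Central 1016.222, Coastal 945.111.
Highest priority: North.

North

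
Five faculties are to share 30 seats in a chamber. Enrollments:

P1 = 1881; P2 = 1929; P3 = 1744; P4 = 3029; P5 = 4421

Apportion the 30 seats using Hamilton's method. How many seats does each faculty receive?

Standard divisor: 13004 ÷ 30 ≈ 433.467.
Standard quotas: P1 4.339, P2 4.450, P3 4.023, P4 6.988, P5 10.199.
Lower quotas: P1 4, P2 4, P3 4, P4 6, P5 10 (sum 28, leaving 2 seats).
Remainders in descending order: P4 0.988, P2 0.450, P1 0.339, P5 0.199, P3 0.023.
The surplus seats go to P4, P2.

P1: 4, P2: 5, P3: 4, P4: 7, P5: 10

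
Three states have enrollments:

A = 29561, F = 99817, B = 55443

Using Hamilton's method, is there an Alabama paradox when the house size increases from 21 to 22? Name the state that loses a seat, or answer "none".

At 21 seats: A 4, F 11, B 6.
At 22 seats: A 3, F 12, B 7.
A drops from 4 to 3.

A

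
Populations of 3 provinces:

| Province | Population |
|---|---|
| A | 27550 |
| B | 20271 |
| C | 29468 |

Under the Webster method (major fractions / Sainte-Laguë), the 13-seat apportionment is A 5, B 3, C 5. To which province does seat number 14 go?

Priority for the next seat is population ÷ (current seats + 0.5).
Priorities: A 5009.091, B 5791.714, C 5357.818.
Highest priority: B.

B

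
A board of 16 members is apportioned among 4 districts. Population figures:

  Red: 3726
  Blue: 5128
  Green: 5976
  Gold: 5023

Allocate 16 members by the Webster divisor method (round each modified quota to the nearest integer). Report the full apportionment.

Red: 3, Blue: 4, Green: 5, Gold: 4

Standard divisor 19853/16 ≈ 1240.812; standard quotas: Red 3.003, Blue 4.133, Green 4.816, Gold 4.048.
Rounding to the nearest integer gives Red 3, Blue 4, Green 5, Gold 4 — total 16, matching the house size, so no adjustment is needed.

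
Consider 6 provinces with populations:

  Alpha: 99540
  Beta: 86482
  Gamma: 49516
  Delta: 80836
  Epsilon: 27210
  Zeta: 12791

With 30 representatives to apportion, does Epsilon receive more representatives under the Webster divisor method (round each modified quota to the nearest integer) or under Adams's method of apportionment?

Adams

Webster: Alpha 9, Beta 7, Gamma 4, Delta 7, Epsilon 2, Zeta 1.
Adams: Alpha 8, Beta 7, Gamma 4, Delta 7, Epsilon 3, Zeta 1.
Epsilon gets 2 under Webster and 3 under Adams.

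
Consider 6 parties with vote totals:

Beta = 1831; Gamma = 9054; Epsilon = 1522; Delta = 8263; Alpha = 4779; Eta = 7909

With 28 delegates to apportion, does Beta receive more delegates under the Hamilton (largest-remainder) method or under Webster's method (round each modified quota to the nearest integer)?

Webster

Hamilton: Beta 1, Gamma 8, Epsilon 1, Delta 7, Alpha 4, Eta 7.
Webster: Beta 2, Gamma 7, Epsilon 1, Delta 7, Alpha 4, Eta 7.
Beta gets 1 under Hamilton and 2 under Webster.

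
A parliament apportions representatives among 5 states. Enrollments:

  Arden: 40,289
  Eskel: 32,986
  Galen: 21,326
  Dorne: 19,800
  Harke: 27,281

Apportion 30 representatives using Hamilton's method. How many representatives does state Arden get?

Total 141682; standard divisor 141682/30 ≈ 4722.733.
Standard quotas: Arden 8.5309, Eskel 6.9845, Galen 4.5156, Dorne 4.1925, Harke 5.7765.
Lower quotas: Arden 8, Eskel 6, Galen 4, Dorne 4, Harke 5 (sum 27, leaving 3 seats).
Remainders in descending order: Eskel 0.9845, Harke 0.7765, Arden 0.5309, Galen 0.5156, Dorne 0.1925.
The surplus seats go to Eskel, Harke, Arden.
Arden receives 9.

9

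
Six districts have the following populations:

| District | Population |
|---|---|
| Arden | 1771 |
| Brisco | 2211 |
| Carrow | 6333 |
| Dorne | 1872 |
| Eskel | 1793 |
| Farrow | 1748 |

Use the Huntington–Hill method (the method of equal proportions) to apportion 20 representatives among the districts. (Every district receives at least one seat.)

Arden=2, Brisco=3, Carrow=8, Dorne=3, Eskel=2, Farrow=2

With divisor 755: modified quotas Arden 2.346, Brisco 2.928, Carrow 8.388, Dorne 2.479, Eskel 2.375, Farrow 2.315.
Geometric-mean thresholds: Arden √(2·3)=2.449, Brisco √(2·3)=2.449, Carrow √(8·9)=8.485, Dorne √(2·3)=2.449, Eskel √(2·3)=2.449, Farrow √(2·3)=2.449.
Each quota rounded against its threshold gives Arden 2, Brisco 3, Carrow 8, Dorne 3, Eskel 2, Farrow 2 (total 20).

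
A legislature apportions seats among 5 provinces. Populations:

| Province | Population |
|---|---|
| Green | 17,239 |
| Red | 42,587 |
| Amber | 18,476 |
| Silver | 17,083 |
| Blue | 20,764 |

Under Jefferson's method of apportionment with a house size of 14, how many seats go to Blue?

2

Standard divisor 116149/14 ≈ 8296.357; standard quotas: Green 2.078, Red 5.133, Amber 2.227, Silver 2.059, Blue 2.503.
Rounding down gives 2, 5, 2, 2, 2 = 13 seats, so the divisor must be adjusted.
With modified divisor 7000: modified quotas Green 2.463, Red 6.084, Amber 2.639, Silver 2.440, Blue 2.966.
Rounding down: Green 2, Red 6, Amber 2, Silver 2, Blue 2 (total 14).
Blue receives 2.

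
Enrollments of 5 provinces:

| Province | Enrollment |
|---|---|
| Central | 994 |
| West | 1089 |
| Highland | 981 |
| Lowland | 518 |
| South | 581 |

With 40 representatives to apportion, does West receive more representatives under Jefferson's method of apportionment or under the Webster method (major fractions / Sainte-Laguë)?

Jefferson

Jefferson: Central 10, West 11, Highland 9, Lowland 5, South 5.
Webster: Central 10, West 10, Highland 9, Lowland 5, South 6.
West gets 11 under Jefferson and 10 under Webster.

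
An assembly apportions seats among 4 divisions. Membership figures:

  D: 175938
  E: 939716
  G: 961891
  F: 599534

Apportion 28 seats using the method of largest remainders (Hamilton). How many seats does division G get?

10

The standard divisor is 2677079/28 ≈ 95609.964.
Standard quotas: D 1.8402, E 9.8286, G 10.0606, F 6.2706.
Lower quotas: D 1, E 9, G 10, F 6 (sum 26, leaving 2 seats).
Remainders in descending order: D 0.8402, E 0.8286, F 0.2706, G 0.0606.
Largest remainders: D, E receive the extra seats.
G receives 10.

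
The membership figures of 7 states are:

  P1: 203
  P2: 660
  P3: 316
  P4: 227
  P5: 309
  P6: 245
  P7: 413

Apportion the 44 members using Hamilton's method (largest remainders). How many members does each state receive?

P1: 4; P2: 12; P3: 6; P4: 4; P5: 6; P6: 4; P7: 8

Total 2373; standard divisor 2373/44 ≈ 53.932.
Standard quotas: P1 3.764, P2 12.238, P3 5.859, P4 4.209, P5 5.729, P6 4.543, P7 7.658.
Lower quotas: P1 3, P2 12, P3 5, P4 4, P5 5, P6 4, P7 7 (sum 40, leaving 4 seats).
Remainders in descending order: P3 0.859, P1 0.764, P5 0.729, P7 0.658, P6 0.543, P2 0.238, P4 0.209.
The surplus seats go to P3, P1, P5, P7.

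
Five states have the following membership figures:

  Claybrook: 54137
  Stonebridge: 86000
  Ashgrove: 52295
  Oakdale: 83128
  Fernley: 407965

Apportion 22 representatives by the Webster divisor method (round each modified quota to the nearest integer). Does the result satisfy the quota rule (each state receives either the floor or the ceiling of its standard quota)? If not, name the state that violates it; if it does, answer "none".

Standard quotas: Claybrook 1.742, Stonebridge 2.768, Ashgrove 1.683, Oakdale 2.676, Fernley 13.131.
Webster allocation: Claybrook 2, Stonebridge 3, Ashgrove 2, Oakdale 3, Fernley 12.
Fernley has quota 13.131 (lower 13, upper 14) but receives 12 — outside the quota interval.

Fernley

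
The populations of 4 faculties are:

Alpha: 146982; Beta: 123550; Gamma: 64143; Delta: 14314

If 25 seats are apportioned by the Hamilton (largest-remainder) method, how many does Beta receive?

Standard divisor: 348989 ÷ 25 ≈ 13959.56.
Standard quotas: Alpha 10.5291, Beta 8.8506, Gamma 4.5949, Delta 1.0254.
Lower quotas: Alpha 10, Beta 8, Gamma 4, Delta 1 (sum 23, leaving 2 seats).
Remainders in descending order: Beta 0.8506, Gamma 0.5949, Alpha 0.5291, Delta 0.0254.
Largest remainders: Beta, Gamma receive the extra seats.
Beta receives 9.

9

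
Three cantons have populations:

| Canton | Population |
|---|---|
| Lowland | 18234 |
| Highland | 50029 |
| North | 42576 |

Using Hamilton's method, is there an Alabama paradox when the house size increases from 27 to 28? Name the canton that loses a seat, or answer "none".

Lowland

At 27 seats: Lowland 5, Highland 12, North 10.
At 28 seats: Lowland 4, Highland 13, North 11.
Lowland drops from 5 to 4.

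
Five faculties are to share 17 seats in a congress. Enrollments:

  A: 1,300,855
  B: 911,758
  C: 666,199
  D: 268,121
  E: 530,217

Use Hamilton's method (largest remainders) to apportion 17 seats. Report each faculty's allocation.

Standard divisor: 3677150 ÷ 17 ≈ 216302.941.
Standard quotas: A 6.0140, B 4.2152, C 3.0799, D 1.2396, E 2.4513.
Lower quotas: A 6, B 4, C 3, D 1, E 2 (sum 16, leaving 1 seat).
Remainders in descending order: E 0.4513, D 0.2396, B 0.2152, C 0.0799, A 0.0140.
The surplus seat goes to E.

A: 6, B: 4, C: 3, D: 1, E: 3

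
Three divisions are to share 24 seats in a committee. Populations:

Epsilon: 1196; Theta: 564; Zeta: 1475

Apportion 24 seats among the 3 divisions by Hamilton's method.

Epsilon=9; Theta=4; Zeta=11

The standard divisor is 3235/24 ≈ 134.792.
Standard quotas: Epsilon 8.873, Theta 4.184, Zeta 10.943.
Lower quotas: Epsilon 8, Theta 4, Zeta 10 (sum 22, leaving 2 seats).
Remainders in descending order: Zeta 0.943, Epsilon 0.873, Theta 0.184.
The surplus seats go to Zeta, Epsilon.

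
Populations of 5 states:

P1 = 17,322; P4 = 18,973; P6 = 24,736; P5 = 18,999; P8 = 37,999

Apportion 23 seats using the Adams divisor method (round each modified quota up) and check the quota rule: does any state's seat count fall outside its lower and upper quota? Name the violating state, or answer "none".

none

Standard quotas: P1 3.375, P4 3.697, P6 4.820, P5 3.702, P8 7.405.
Adams allocation: P1 3, P4 4, P6 5, P5 4, P8 7.
Every allocation lies between the lower and upper quota.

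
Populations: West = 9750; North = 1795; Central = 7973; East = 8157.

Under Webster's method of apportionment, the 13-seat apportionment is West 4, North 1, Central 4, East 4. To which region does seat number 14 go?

Priority for the next seat is population ÷ (current seats + 0.5).
Priorities: West 2166.667, North 1196.667, Central 1771.778, East 1812.667.
Highest priority: West.

West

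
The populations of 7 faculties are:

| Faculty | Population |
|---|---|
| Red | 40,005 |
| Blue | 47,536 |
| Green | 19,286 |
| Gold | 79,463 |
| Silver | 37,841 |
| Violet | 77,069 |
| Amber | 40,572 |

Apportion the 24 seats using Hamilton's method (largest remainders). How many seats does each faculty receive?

Standard divisor: 341772 ÷ 24 ≈ 14240.5.
Standard quotas: Red 2.8092, Blue 3.3381, Green 1.3543, Gold 5.5801, Silver 2.6573, Violet 5.4120, Amber 2.8491.
Lower quotas: Red 2, Blue 3, Green 1, Gold 5, Silver 2, Violet 5, Amber 2 (sum 20, leaving 4 seats).
Remainders in descending order: Amber 0.8491, Red 0.8092, Silver 0.6573, Gold 0.5801, Violet 0.4120, Green 0.3543, Blue 0.3381.
The surplus seats go to Amber, Red, Silver, Gold.

Red: 3, Blue: 3, Green: 1, Gold: 6, Silver: 3, Violet: 5, Amber: 3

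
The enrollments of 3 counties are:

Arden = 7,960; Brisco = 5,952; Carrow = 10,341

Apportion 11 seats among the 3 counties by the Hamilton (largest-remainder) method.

Total 24253; standard divisor 24253/11 ≈ 2204.818.
Standard quotas: Arden 3.6103, Brisco 2.6995, Carrow 4.6902.
Lower quotas: Arden 3, Brisco 2, Carrow 4 (sum 9, leaving 2 seats).
Remainders in descending order: Brisco 0.6995, Carrow 0.6902, Arden 0.6103.
Largest remainders: Brisco, Carrow receive the extra seats.

Arden 3, Brisco 3, Carrow 5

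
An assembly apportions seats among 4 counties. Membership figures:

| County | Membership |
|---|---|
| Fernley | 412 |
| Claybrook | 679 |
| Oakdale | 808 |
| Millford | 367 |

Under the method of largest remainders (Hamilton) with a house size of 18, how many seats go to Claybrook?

Standard divisor: 2266 ÷ 18 ≈ 125.889.
Standard quotas: Fernley 3.273, Claybrook 5.394, Oakdale 6.418, Millford 2.915.
Lower quotas: Fernley 3, Claybrook 5, Oakdale 6, Millford 2 (sum 16, leaving 2 seats).
Remainders in descending order: Millford 0.915, Oakdale 0.418, Claybrook 0.394, Fernley 0.273.
Largest remainders: Millford, Oakdale receive the extra seats.
Claybrook receives 5.

5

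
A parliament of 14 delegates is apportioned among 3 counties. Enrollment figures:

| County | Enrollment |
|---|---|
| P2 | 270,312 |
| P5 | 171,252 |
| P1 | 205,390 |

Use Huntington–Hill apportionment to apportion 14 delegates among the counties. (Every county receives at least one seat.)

P2 6, P5 4, P1 4

With divisor 47639: modified quotas P2 5.674, P5 3.595, P1 4.311.
Geometric-mean thresholds: P2 √(5·6)=5.477, P5 √(3·4)=3.464, P1 √(4·5)=4.472.
Each quota rounded against its threshold gives P2 6, P5 4, P1 4 (total 14).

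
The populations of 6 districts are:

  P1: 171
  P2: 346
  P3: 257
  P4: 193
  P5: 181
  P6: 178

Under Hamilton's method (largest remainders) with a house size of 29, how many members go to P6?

4

Standard divisor: 1326 ÷ 29 ≈ 45.724.
Standard quotas: P1 3.740, P2 7.567, P3 5.621, P4 4.221, P5 3.959, P6 3.893.
Lower quotas: P1 3, P2 7, P3 5, P4 4, P5 3, P6 3 (sum 25, leaving 4 seats).
Remainders in descending order: P5 0.959, P6 0.893, P1 0.740, P3 0.621, P2 0.567, P4 0.221.
The surplus seats go to P5, P6, P1, P3.
P6 receives 4.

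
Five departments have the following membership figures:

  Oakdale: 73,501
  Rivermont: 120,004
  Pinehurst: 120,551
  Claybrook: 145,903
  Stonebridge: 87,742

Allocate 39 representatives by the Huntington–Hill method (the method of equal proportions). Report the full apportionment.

With divisor 14027: modified quotas Oakdale 5.240, Rivermont 8.555, Pinehurst 8.594, Claybrook 10.402, Stonebridge 6.255.
Geometric-mean thresholds: Oakdale √(5·6)=5.477, Rivermont √(8·9)=8.485, Pinehurst √(8·9)=8.485, Claybrook √(10·11)=10.488, Stonebridge √(6·7)=6.481.
Each quota rounded against its threshold gives Oakdale 5, Rivermont 9, Pinehurst 9, Claybrook 10, Stonebridge 6 (total 39).

Oakdale 5, Rivermont 9, Pinehurst 9, Claybrook 10, Stonebridge 6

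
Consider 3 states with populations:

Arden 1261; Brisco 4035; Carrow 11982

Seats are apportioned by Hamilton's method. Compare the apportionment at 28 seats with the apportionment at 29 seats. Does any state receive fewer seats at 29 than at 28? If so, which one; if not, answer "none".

At 28 seats: Arden 2, Brisco 7, Carrow 19.
At 29 seats: Arden 2, Brisco 7, Carrow 20.
No state's allocation decreased.

none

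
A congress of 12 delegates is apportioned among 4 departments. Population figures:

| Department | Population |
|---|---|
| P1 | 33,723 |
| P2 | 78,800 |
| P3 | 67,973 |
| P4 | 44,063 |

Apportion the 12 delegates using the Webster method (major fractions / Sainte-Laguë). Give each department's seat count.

Standard divisor 224559/12 ≈ 18713.25; standard quotas: P1 1.802, P2 4.211, P3 3.632, P4 2.355.
Rounding to the nearest integer gives P1 2, P2 4, P3 4, P4 2 — total 12, matching the house size, so no adjustment is needed.

P1 2; P2 4; P3 4; P4 2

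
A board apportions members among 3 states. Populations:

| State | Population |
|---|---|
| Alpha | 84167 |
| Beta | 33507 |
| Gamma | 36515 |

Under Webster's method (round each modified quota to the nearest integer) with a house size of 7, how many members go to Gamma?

Standard divisor 154189/7 ≈ 22027; standard quotas: Alpha 3.821, Beta 1.521, Gamma 1.658.
Rounding to the nearest integer gives 4, 2, 2 = 8 seats, so the divisor must be adjusted.
With modified divisor 23200: modified quotas Alpha 3.628, Beta 1.444, Gamma 1.574.
Rounding to the nearest integer: Alpha 4, Beta 1, Gamma 2 (total 7).
Gamma receives 2.

2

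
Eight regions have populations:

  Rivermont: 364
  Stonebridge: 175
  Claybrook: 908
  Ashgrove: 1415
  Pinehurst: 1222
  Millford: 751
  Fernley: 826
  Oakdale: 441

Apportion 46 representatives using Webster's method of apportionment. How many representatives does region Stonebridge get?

Standard divisor 6102/46 ≈ 132.652; standard quotas: Rivermont 2.744, Stonebridge 1.319, Claybrook 6.845, Ashgrove 10.667, Pinehurst 9.212, Millford 5.661, Fernley 6.227, Oakdale 3.324.
Rounding to the nearest integer gives Rivermont 3, Stonebridge 1, Claybrook 7, Ashgrove 11, Pinehurst 9, Millford 6, Fernley 6, Oakdale 3 — total 46, matching the house size, so no adjustment is needed.
Stonebridge receives 1.

1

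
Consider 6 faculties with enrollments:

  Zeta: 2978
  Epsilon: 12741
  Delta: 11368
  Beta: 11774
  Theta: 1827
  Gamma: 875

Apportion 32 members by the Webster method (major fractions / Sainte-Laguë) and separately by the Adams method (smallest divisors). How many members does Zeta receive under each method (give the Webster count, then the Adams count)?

Webster: Zeta 2, Epsilon 10, Delta 9, Beta 9, Theta 1, Gamma 1.
Adams: Zeta 3, Epsilon 9, Delta 8, Beta 9, Theta 2, Gamma 1.
Zeta gets 2 under Webster and 3 under Adams.

2 and 3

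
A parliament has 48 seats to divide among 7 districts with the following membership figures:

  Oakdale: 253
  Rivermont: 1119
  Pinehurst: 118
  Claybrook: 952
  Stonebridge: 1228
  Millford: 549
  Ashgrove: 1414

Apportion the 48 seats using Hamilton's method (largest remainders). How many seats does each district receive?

Oakdale: 2; Rivermont: 10; Pinehurst: 1; Claybrook: 8; Stonebridge: 10; Millford: 5; Ashgrove: 12

Total 5633; standard divisor 5633/48 ≈ 117.354.
Standard quotas: Oakdale 2.156, Rivermont 9.535, Pinehurst 1.006, Claybrook 8.112, Stonebridge 10.464, Millford 4.678, Ashgrove 12.049.
Lower quotas: Oakdale 2, Rivermont 9, Pinehurst 1, Claybrook 8, Stonebridge 10, Millford 4, Ashgrove 12 (sum 46, leaving 2 seats).
Remainders in descending order: Millford 0.678, Rivermont 0.535, Stonebridge 0.464, Oakdale 0.156, Claybrook 0.112, Ashgrove 0.049, Pinehurst 0.006.
The surplus seats go to Millford, Rivermont.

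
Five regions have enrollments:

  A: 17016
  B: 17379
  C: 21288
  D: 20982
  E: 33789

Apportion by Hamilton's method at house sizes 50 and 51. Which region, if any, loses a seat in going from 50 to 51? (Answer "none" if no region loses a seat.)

none

At 50 seats: A 8, B 8, C 10, D 9, E 15.
At 51 seats: A 8, B 8, C 10, D 10, E 15.
No region's allocation decreased.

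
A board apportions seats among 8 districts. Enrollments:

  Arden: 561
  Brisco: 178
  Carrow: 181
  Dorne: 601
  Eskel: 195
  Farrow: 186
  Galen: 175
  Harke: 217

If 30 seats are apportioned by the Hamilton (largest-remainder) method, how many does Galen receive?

Total 2294; standard divisor 2294/30 ≈ 76.467.
Standard quotas: Arden 7.337, Brisco 2.328, Carrow 2.367, Dorne 7.860, Eskel 2.550, Farrow 2.432, Galen 2.289, Harke 2.838.
Lower quotas: Arden 7, Brisco 2, Carrow 2, Dorne 7, Eskel 2, Farrow 2, Galen 2, Harke 2 (sum 26, leaving 4 seats).
Remainders in descending order: Dorne 0.860, Harke 0.838, Eskel 0.550, Farrow 0.432, Carrow 0.367, Arden 0.337, Brisco 0.328, Galen 0.289.
The surplus seats go to Dorne, Harke, Eskel, Farrow.
Galen receives 2.

2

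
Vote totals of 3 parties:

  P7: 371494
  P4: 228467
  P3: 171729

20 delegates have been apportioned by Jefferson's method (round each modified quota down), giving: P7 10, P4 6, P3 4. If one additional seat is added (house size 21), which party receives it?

Priority for the next seat is population ÷ (current seats + 1).
Priorities: P7 33772.182, P4 32638.143, P3 34345.800.
Highest priority: P3.

P3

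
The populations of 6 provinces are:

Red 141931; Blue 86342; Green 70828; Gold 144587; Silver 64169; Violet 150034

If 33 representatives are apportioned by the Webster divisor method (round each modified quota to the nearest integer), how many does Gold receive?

7

Standard divisor 657891/33 ≈ 19936.091; standard quotas: Red 7.119, Blue 4.331, Green 3.553, Gold 7.253, Silver 3.219, Violet 7.526.
Rounding to the nearest integer gives Red 7, Blue 4, Green 4, Gold 7, Silver 3, Violet 8 — total 33, matching the house size, so no adjustment is needed.
Gold receives 7.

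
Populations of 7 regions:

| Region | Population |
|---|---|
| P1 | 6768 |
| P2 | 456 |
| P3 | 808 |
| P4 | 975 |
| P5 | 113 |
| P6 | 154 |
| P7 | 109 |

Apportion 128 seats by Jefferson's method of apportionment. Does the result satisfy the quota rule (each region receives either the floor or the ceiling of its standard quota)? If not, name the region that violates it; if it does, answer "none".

Standard quotas: P1 92.327, P2 6.221, P3 11.022, P4 13.301, P5 1.542, P6 2.101, P7 1.487.
Jefferson allocation: P1 94, P2 6, P3 11, P4 13, P5 1, P6 2, P7 1.
P1 has quota 92.327 (lower 92, upper 93) but receives 94 — outside the quota interval.

P1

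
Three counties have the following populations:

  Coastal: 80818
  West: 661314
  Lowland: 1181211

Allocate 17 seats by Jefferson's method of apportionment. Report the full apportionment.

Standard divisor 1923343/17 ≈ 113137.824; standard quotas: Coastal 0.714, West 5.845, Lowland 10.440.
Rounding down gives 0, 5, 10 = 15 seats, so the divisor must be adjusted.
With modified divisor 102900: modified quotas Coastal 0.785, West 6.427, Lowland 11.479.
Rounding down: Coastal 0, West 6, Lowland 11 (total 17).

Coastal: 0, West: 6, Lowland: 11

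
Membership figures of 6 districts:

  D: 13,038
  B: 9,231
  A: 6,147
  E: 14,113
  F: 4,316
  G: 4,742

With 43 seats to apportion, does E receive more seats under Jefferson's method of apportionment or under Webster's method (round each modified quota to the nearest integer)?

Jefferson: D 11, B 8, A 5, E 12, F 3, G 4.
Webster: D 11, B 8, A 5, E 11, F 4, G 4.
E gets 12 under Jefferson and 11 under Webster.

Jefferson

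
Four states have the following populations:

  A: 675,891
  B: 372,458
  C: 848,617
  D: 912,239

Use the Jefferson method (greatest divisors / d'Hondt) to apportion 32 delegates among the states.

Standard divisor 2809205/32 ≈ 87787.656; standard quotas: A 7.699, B 4.243, C 9.667, D 10.391.
Rounding down gives 7, 4, 9, 10 = 30 seats, so the divisor must be adjusted.
With modified divisor 83700: modified quotas A 8.075, B 4.450, C 10.139, D 10.899.
Rounding down: A 8, B 4, C 10, D 10 (total 32).

A=8, B=4, C=10, D=10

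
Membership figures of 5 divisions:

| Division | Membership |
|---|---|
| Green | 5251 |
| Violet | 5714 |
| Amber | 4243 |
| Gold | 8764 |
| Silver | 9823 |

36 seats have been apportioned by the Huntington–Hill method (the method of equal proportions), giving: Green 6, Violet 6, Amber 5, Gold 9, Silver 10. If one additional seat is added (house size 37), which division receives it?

Priority for the next seat is population ÷ (√(s·(s+1))).
Priorities: Green 810.247, Violet 881.689, Amber 774.662, Gold 923.807, Silver 936.586.
Highest priority: Silver.

Silver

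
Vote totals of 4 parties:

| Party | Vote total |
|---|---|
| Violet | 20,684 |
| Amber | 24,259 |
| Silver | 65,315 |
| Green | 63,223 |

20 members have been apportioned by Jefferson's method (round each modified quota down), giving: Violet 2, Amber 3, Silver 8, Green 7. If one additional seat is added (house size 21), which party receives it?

Priority for the next seat is population ÷ (current seats + 1).
Priorities: Violet 6894.667, Amber 6064.750, Silver 7257.222, Green 7902.875.
Highest priority: Green.

Green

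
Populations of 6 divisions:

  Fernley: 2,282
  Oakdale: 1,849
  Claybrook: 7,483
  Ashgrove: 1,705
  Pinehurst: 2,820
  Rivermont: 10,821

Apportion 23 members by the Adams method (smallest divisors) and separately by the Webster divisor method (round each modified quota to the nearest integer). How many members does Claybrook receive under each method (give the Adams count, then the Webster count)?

6 and 7

Adams: Fernley 2, Oakdale 2, Claybrook 6, Ashgrove 2, Pinehurst 3, Rivermont 8.
Webster: Fernley 2, Oakdale 2, Claybrook 7, Ashgrove 1, Pinehurst 2, Rivermont 9.
Claybrook gets 6 under Adams and 7 under Webster.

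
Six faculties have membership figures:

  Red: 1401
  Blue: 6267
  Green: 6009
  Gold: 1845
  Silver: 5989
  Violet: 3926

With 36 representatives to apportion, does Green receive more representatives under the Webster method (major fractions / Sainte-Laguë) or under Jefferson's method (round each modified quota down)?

Jefferson

Webster: Red 2, Blue 9, Green 8, Gold 3, Silver 8, Violet 6.
Jefferson: Red 2, Blue 9, Green 9, Gold 2, Silver 9, Violet 5.
Green gets 8 under Webster and 9 under Jefferson.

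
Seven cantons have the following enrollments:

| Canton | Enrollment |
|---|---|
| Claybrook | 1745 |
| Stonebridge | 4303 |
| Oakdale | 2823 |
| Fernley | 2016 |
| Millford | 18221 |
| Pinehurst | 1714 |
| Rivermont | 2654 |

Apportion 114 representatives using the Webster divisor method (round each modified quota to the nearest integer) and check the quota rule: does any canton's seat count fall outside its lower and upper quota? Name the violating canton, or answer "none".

Standard quotas: Claybrook 5.942, Stonebridge 14.654, Oakdale 9.614, Fernley 6.865, Millford 62.050, Pinehurst 5.837, Rivermont 9.038.
Webster allocation: Claybrook 6, Stonebridge 15, Oakdale 10, Fernley 7, Millford 61, Pinehurst 6, Rivermont 9.
Millford has quota 62.050 (lower 62, upper 63) but receives 61 — outside the quota interval.

Millford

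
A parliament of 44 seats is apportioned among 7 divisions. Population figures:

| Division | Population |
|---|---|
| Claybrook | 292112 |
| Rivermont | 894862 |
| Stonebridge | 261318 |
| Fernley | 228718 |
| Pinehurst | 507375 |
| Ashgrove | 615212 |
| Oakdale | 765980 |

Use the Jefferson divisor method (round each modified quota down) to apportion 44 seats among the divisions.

Standard divisor 3565577/44 ≈ 81035.841; standard quotas: Claybrook 3.605, Rivermont 11.043, Stonebridge 3.225, Fernley 2.822, Pinehurst 6.261, Ashgrove 7.592, Oakdale 9.452.
Rounding down gives 3, 11, 3, 2, 6, 7, 9 = 41 seats, so the divisor must be adjusted.
With modified divisor 75400: modified quotas Claybrook 3.874, Rivermont 11.868, Stonebridge 3.466, Fernley 3.033, Pinehurst 6.729, Ashgrove 8.159, Oakdale 10.159.
Rounding down: Claybrook 3, Rivermont 11, Stonebridge 3, Fernley 3, Pinehurst 6, Ashgrove 8, Oakdale 10 (total 44).

Claybrook: 3, Rivermont: 11, Stonebridge: 3, Fernley: 3, Pinehurst: 6, Ashgrove: 8, Oakdale: 10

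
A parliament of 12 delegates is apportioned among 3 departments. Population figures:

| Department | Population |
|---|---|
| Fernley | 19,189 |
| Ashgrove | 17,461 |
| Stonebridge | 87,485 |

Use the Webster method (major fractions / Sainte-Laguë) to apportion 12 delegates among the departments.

Fernley 2, Ashgrove 2, Stonebridge 8

Standard divisor 124135/12 ≈ 10344.583; standard quotas: Fernley 1.855, Ashgrove 1.688, Stonebridge 8.457.
Rounding to the nearest integer gives Fernley 2, Ashgrove 2, Stonebridge 8 — total 12, matching the house size, so no adjustment is needed.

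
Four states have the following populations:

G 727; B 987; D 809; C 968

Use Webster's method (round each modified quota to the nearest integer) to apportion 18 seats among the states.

Standard divisor 3491/18 ≈ 193.944; standard quotas: G 3.748, B 5.089, D 4.171, C 4.991.
Rounding to the nearest integer gives G 4, B 5, D 4, C 5 — total 18, matching the house size, so no adjustment is needed.

G 4, B 5, D 4, C 5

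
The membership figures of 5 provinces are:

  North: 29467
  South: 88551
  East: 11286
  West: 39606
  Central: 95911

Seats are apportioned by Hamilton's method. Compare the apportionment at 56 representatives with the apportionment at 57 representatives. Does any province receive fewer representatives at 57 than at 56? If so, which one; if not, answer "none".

At 56 seats: North 6, South 19, East 3, West 8, Central 20.
At 57 seats: North 6, South 19, East 2, West 9, Central 21.
East drops from 3 to 2.

East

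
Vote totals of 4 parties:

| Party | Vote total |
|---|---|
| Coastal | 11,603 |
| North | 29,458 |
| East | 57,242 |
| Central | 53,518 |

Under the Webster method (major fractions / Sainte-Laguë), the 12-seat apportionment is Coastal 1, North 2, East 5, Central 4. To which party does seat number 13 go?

Central

Priority for the next seat is population ÷ (current seats + 0.5).
Priorities: Coastal 7735.333, North 11783.200, East 10407.636, Central 11892.889.
Highest priority: Central.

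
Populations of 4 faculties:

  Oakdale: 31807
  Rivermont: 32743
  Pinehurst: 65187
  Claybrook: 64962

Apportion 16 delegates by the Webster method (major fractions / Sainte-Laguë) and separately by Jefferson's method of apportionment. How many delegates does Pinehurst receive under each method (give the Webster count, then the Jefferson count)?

5 and 6

Webster: Oakdale 3, Rivermont 3, Pinehurst 5, Claybrook 5.
Jefferson: Oakdale 2, Rivermont 3, Pinehurst 6, Claybrook 5.
Pinehurst gets 5 under Webster and 6 under Jefferson.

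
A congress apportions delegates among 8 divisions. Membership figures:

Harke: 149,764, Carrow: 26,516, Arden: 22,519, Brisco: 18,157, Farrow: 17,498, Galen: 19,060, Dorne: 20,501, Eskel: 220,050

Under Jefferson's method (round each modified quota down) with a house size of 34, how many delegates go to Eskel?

Standard divisor 494065/34 ≈ 14531.324; standard quotas: Harke 10.306, Carrow 1.825, Arden 1.550, Brisco 1.250, Farrow 1.204, Galen 1.312, Dorne 1.411, Eskel 15.143.
Rounding down gives 10, 1, 1, 1, 1, 1, 1, 15 = 31 seats, so the divisor must be adjusted.
With modified divisor 13100: modified quotas Harke 11.432, Carrow 2.024, Arden 1.719, Brisco 1.386, Farrow 1.336, Galen 1.455, Dorne 1.565, Eskel 16.798.
Rounding down: Harke 11, Carrow 2, Arden 1, Brisco 1, Farrow 1, Galen 1, Dorne 1, Eskel 16 (total 34).
Eskel receives 16.

16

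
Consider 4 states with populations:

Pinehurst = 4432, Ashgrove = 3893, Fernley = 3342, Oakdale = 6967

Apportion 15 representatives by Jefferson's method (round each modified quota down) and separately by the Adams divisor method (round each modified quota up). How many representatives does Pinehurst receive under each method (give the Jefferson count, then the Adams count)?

Jefferson: Pinehurst 3, Ashgrove 3, Fernley 3, Oakdale 6.
Adams: Pinehurst 4, Ashgrove 3, Fernley 3, Oakdale 5.
Pinehurst gets 3 under Jefferson and 4 under Adams.

3 and 4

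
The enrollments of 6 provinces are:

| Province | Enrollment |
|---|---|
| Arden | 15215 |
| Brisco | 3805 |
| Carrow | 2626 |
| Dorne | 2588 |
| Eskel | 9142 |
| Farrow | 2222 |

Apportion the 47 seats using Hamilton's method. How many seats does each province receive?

Arden 20, Brisco 5, Carrow 4, Dorne 3, Eskel 12, Farrow 3

Standard divisor: 35598 ÷ 47 ≈ 757.404.
Standard quotas: Arden 20.0883, Brisco 5.0237, Carrow 3.4671, Dorne 3.4169, Eskel 12.0702, Farrow 2.9337.
Lower quotas: Arden 20, Brisco 5, Carrow 3, Dorne 3, Eskel 12, Farrow 2 (sum 45, leaving 2 seats).
Remainders in descending order: Farrow 0.9337, Carrow 0.4671, Dorne 0.4169, Arden 0.0883, Eskel 0.0702, Brisco 0.0237.
Largest remainders: Farrow, Carrow receive the extra seats.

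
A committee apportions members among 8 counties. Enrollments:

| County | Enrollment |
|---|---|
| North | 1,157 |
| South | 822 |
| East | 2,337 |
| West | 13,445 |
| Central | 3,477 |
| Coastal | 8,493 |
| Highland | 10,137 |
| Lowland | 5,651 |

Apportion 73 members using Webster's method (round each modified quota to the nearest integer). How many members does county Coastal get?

14

Standard divisor 45519/73 ≈ 623.548; standard quotas: North 1.856, South 1.318, East 3.748, West 21.562, Central 5.576, Coastal 13.620, Highland 16.257, Lowland 9.063.
Rounding to the nearest integer gives 2, 1, 4, 22, 6, 14, 16, 9 = 74 seats, so the divisor must be adjusted.
With modified divisor 627: modified quotas North 1.845, South 1.311, East 3.727, West 21.443, Central 5.545, Coastal 13.545, Highland 16.167, Lowland 9.013.
Rounding to the nearest integer: North 2, South 1, East 4, West 21, Central 6, Coastal 14, Highland 16, Lowland 9 (total 73).
Coastal receives 14.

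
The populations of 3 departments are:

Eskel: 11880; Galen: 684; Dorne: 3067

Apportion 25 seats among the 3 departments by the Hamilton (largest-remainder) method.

Eskel 19, Galen 1, Dorne 5

Total 15631; standard divisor 15631/25 ≈ 625.24.
Standard quotas: Eskel 19.0007, Galen 1.0940, Dorne 4.9053.
Lower quotas: Eskel 19, Galen 1, Dorne 4 (sum 24, leaving 1 seat).
Remainders in descending order: Dorne 0.9053, Galen 0.0940, Eskel 0.0007.
Largest remainder: Dorne receives the extra seat.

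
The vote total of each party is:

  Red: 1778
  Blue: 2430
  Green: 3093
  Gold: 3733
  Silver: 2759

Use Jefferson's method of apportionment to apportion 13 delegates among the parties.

Red 1; Blue 2; Green 3; Gold 4; Silver 3

Standard divisor 13793/13 ≈ 1061; standard quotas: Red 1.676, Blue 2.290, Green 2.915, Gold 3.518, Silver 2.600.
Rounding down gives 1, 2, 2, 3, 2 = 10 seats, so the divisor must be adjusted.
With modified divisor 900: modified quotas Red 1.976, Blue 2.700, Green 3.437, Gold 4.148, Silver 3.066.
Rounding down: Red 1, Blue 2, Green 3, Gold 4, Silver 3 (total 13).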